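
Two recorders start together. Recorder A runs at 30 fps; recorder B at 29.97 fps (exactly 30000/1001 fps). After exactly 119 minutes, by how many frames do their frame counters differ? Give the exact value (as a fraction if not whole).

119 min = 7140 s.
A emits 30 × 7140 = 214200 frames; B emits 30000/1001 × 7140 = 30600000/143.
Difference = 30600/143 frames (≈ 213.9860); B is behind A.

30600/143 frames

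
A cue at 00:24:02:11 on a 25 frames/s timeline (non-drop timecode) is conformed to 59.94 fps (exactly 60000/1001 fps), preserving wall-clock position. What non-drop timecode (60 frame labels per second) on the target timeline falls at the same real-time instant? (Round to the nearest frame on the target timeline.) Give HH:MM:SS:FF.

Source frame index: (0×3600 + 24×60 + 2) × 25 + 11 = 36061.
Real time: 36061 / (25) = 36061/25 s.
Target frame: (36061/25) × (60000/1001) = 86546400/1001 ≈ 86459.940 → 86460.
At 60 labels/s: frame 86460 → 00:24:01:00.

00:24:01:00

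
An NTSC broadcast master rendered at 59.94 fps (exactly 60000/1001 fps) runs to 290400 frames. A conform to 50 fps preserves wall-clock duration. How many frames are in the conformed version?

242242 frames

Target frames = source frames × (target rate / source rate) = 290400 × (50)/(60000/1001) = 290400 × 1001/1200 = 242242.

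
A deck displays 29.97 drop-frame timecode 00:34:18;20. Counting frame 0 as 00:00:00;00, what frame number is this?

61698

Complete 10-minute blocks: 3, each 17982 frames → 53946.
Remaining 4 whole minutes in the current block: 1800 + 3 × 1798 = 7194 frames.
Within the current minute: 18 × 30 + 20 − 2 = 558 (labels ;00/;01 skipped at this minute). Total = 53946 + 7194 + 558 = 61698.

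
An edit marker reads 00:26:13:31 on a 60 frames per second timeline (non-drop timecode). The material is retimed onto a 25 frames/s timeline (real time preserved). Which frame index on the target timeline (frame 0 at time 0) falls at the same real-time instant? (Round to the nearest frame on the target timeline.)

frame 39338

Source frame index: (0×3600 + 26×60 + 13) × 60 + 31 = 94411.
Real time: 94411 / (60) = 94411/60 s.
Target frame: (94411/60) × (25) = 472055/12 ≈ 39337.917 → 39338.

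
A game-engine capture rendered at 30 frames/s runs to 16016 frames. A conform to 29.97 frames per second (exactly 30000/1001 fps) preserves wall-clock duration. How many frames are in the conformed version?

16000 frames

Target frames = source frames × (target rate / source rate) = 16016 × (30000/1001)/(30) = 16016 × 1000/1001 = 16000.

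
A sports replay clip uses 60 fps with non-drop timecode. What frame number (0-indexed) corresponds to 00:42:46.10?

Total seconds to the label: (0 × 3600 + 42 × 60 + 46) = 2566.
Frame index = 2566 × 60 + 10 = 153970.

frame 153970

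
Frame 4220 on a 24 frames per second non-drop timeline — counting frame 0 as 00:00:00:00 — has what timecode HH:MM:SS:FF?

00:02:55:20

4220 ÷ 24 = 175 full seconds, remainder 20 frames.
175 s = 0 h 2 min 55 s.
Timecode: 00:02:55:20.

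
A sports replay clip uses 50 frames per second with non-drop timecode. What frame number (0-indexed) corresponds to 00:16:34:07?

49707

Total seconds to the label: (0 × 3600 + 16 × 60 + 34) = 994.
Frame index = 994 × 50 + 7 = 49707.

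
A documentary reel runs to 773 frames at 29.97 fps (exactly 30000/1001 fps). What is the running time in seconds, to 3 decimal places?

Running time = 773 × 1001/30000 = 773773/30000 s ≈ 25.792 s.

25.792 seconds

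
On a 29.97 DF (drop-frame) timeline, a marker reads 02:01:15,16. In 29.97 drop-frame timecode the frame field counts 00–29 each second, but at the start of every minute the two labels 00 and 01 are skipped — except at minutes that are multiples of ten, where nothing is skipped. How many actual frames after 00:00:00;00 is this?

218048

As if non-drop at 30 labels/s: (2 × 3600 + 1 × 60 + 15) × 30 + 16 = 218266.
Minute boundaries passed: 121; those not divisible by 10: 121 − 12 = 109; dropped labels = 2 × 109 = 218.
Actual frame index = 218266 − 218 = 218048.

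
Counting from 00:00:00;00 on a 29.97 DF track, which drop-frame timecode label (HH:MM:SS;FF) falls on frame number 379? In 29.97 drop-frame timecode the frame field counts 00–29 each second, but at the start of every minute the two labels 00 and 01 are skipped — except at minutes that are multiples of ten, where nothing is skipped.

00:00:12;19

Each 10-minute DF block holds 10 × 60 × 30 − 9 × 2 = 17982 frames. 379 ÷ 17982 → 0 full blocks, remainder 379.
Within the partial block the first minute is 1800 frames and each further minute 1798, so 0 further minute boundaries passed. Total skipped labels = 18 × 0 + 2 × 0 = 0.
Non-drop label index = 379 + 0 = 379; at 30 labels/s that is 00:00:12:19, i.e. DF 00:00:12;19.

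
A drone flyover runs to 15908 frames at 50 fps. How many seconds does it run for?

318.16 seconds

Running time = 15908 / (50) = 318.16 s.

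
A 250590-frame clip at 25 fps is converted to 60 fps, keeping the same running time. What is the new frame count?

Target frames = source frames × (target rate / source rate) = 250590 × (60)/(25) = 250590 × 12/5 = 601416.

601416 frames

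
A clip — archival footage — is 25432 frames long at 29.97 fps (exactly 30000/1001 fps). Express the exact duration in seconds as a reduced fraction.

Running time = 25432 ÷ (30000/1001) = 25432 × 1001/30000 = 3182179/3750 s.

3182179/3750 seconds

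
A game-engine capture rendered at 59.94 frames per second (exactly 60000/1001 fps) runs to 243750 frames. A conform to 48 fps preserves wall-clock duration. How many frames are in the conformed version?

Target frames = source frames × (target rate / source rate) = 243750 × (48)/(60000/1001) = 243750 × 1001/1250 = 195195.

195195 frames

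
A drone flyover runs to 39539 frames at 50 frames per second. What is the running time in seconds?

Running time = 39539 / (50) = 790.78 s.

790.78 seconds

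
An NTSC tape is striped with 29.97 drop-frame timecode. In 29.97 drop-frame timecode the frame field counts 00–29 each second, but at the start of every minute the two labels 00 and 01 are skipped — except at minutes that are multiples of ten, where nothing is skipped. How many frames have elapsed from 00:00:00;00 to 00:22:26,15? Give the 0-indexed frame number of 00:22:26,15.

40355

Complete 10-minute blocks: 2, each 17982 frames → 35964.
Remaining 2 whole minutes in the current block: 1800 + 1 × 1798 = 3598 frames.
Within the current minute: 26 × 30 + 15 − 2 = 793 (labels ;00/;01 skipped at this minute). Total = 35964 + 3598 + 793 = 40355.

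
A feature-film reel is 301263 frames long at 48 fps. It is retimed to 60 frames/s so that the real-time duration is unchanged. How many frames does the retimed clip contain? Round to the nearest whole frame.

376579 frames

Frames at target rate = 301263 × (60) / (48) = 1506315/4 ≈ 376578.750.
Nearest whole frame: 376579.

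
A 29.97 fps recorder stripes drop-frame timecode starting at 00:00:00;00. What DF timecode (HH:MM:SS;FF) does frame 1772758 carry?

Ten DF minutes hold 17982 frames, so frame 1772758 lies in block 98 (frames 1762236–1780217) with 10522 frames into that block.
The block's first minute is 1800 frames and the rest 1798 each; 10522 frames reaches minute 5, so 98 × 18 + 5 × 2 = 1774 labels have been skipped so far.
Adding those back, label number 1772758 + 1774 = 1774532 at 30 labels/s is 59151 s + 2 f = 16 h 25 min 51 s frame 2, i.e. 16:25:51;02.

16:25:51;02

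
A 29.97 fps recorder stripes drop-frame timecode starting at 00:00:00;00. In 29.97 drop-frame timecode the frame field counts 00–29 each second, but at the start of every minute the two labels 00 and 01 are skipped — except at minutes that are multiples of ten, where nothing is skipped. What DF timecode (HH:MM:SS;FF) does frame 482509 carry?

04:28:19;23

Ten DF minutes hold 17982 frames, so frame 482509 lies in block 26 (frames 467532–485513) with 14977 frames into that block.
The block's first minute is 1800 frames and the rest 1798 each; 14977 frames reaches minute 8, so 26 × 18 + 8 × 2 = 484 labels have been skipped so far.
Adding those back, label number 482509 + 484 = 482993 at 30 labels/s is 16099 s + 23 f = 4 h 28 min 19 s frame 23, i.e. 04:28:19;23.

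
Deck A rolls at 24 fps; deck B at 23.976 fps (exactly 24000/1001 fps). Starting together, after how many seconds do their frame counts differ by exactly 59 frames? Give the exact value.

59059/24 seconds

The gap grows by |24000/1001 − 24| = 24/1001 frames per second.
Time for a 59-frame gap: 59 ÷ (24/1001) = 59059/24 s.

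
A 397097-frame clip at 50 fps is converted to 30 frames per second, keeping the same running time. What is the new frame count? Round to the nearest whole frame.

238258 frames

Frames at target rate = 397097 × (30) / (50) = 1191291/5 ≈ 238258.200.
Nearest whole frame: 238258.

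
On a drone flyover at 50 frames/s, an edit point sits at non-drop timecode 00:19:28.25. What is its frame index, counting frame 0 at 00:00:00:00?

58425

Total seconds to the label: (0 × 3600 + 19 × 60 + 28) = 1168.
Frame index = 1168 × 50 + 25 = 58425.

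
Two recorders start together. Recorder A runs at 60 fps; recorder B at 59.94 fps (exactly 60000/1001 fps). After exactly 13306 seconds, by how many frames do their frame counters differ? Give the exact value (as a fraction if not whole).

798360/1001 frames

A emits 60 × 13306 = 798360 frames; B emits 60000/1001 × 13306 = 798360000/1001.
Difference = 798360/1001 frames (≈ 797.5624); B is behind A.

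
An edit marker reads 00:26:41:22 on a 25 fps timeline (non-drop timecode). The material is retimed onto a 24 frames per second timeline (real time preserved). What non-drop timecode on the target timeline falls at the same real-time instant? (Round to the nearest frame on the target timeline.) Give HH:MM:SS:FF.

Source frame index: (0×3600 + 26×60 + 41) × 25 + 22 = 40047.
Real time: 40047 / (25) = 40047/25 s.
Target frame: (40047/25) × (24) = 961128/25 ≈ 38445.120 → 38445.
At 24 labels/s: frame 38445 → 00:26:41:21.

00:26:41:21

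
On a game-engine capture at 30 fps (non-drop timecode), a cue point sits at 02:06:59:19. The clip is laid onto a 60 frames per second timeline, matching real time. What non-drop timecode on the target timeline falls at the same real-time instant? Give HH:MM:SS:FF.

02:06:59:38

Source frame index: (2×3600 + 6×60 + 59) × 30 + 19 = 228589.
Real time: 228589 / (30) = 228589/30 s.
Target frame: (228589/30) × (60) = 457178.
At 60 labels/s: frame 457178 → 02:06:59:38.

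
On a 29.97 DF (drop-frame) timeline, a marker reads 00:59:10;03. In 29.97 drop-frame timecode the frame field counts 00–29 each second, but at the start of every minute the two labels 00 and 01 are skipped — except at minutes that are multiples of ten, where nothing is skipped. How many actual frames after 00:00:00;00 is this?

106395

Complete 10-minute blocks: 5, each 17982 frames → 89910.
Remaining 9 whole minutes in the current block: 1800 + 8 × 1798 = 16184 frames.
Within the current minute: 10 × 30 + 3 − 2 = 301 (labels ;00/;01 skipped at this minute). Total = 89910 + 16184 + 301 = 106395.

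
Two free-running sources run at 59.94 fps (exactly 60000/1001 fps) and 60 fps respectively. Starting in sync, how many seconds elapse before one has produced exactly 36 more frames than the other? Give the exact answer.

The gap grows by |60 − 60000/1001| = 60/1001 frames per second.
Time for a 36-frame gap: 36 ÷ (60/1001) = 600.6 s.

600.6 seconds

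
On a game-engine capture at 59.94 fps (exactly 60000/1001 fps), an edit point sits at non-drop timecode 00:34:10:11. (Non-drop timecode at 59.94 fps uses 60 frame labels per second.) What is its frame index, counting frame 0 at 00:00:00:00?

Total seconds to the label: (0 × 3600 + 34 × 60 + 10) = 2050.
Frame index = 2050 × 60 + 11 = 123011.

123011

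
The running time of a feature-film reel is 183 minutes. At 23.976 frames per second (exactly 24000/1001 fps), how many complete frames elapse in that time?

183 min = 10980 s.
Frames = 10980 × 24000/1001 = 263520000/1001 ≈ 263256.7433.
Complete frames: 263256.

263256 frames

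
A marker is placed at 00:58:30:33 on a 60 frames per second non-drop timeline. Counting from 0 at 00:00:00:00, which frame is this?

Total seconds to the label: (0 × 3600 + 58 × 60 + 30) = 3510.
Frame index = 3510 × 60 + 33 = 210633.

210633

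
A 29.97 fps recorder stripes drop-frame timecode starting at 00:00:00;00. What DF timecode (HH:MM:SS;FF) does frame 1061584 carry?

Ten DF minutes hold 17982 frames, so frame 1061584 lies in block 59 (frames 1060938–1078919) with 646 frames into that block.
The block's first minute is 1800 frames and the rest 1798 each; 646 frames reaches minute 0, so 59 × 18 + 0 × 2 = 1062 labels have been skipped so far.
Adding those back, label number 1061584 + 1062 = 1062646 at 30 labels/s is 35421 s + 16 f = 9 h 50 min 21 s frame 16, i.e. 09:50:21;16.

09:50:21;16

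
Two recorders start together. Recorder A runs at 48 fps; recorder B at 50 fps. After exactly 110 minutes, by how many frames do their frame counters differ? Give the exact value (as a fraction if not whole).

110 min = 6600 s.
A emits 48 × 6600 = 316800 frames; B emits 50 × 6600 = 330000.
Difference = 13200 frames; B is ahead of A.

13200 frames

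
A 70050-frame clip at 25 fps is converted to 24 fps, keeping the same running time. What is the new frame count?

67248 frames

Target frames = source frames × (target rate / source rate) = 70050 × (24)/(25) = 70050 × 24/25 = 67248.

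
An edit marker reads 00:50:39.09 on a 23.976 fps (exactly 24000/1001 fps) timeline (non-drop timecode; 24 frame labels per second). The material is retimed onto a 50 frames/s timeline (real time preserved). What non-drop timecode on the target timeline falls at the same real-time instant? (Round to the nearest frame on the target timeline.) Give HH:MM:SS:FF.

Source frame index: (0×3600 + 50×60 + 39) × 24 + 9 = 72945.
Real time: 72945 / (24000/1001) = 4867863/1600 s.
Target frame: (4867863/1600) × (50) = 4867863/32 ≈ 152120.719 → 152121.
At 50 labels/s: frame 152121 → 00:50:42:21.

00:50:42:21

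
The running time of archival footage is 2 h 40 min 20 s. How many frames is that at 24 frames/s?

230880 frames

2 h 40 min 20 s = 9620 s.
Frames = 9620 × 24 = 230880.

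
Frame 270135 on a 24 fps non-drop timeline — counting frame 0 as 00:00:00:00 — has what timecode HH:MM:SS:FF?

270135 ÷ 24 = 11255 full seconds, remainder 15 frames.
11255 s = 3 h 7 min 35 s.
Timecode: 03:07:35:15.

03:07:35:15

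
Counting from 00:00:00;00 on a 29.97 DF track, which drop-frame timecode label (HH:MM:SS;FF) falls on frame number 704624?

06:31:50;28

Each 10-minute DF block holds 10 × 60 × 30 − 9 × 2 = 17982 frames. 704624 ÷ 17982 → 39 full blocks, remainder 3326.
Within the partial block the first minute is 1800 frames and each further minute 1798, so 1 further minute boundary passed. Total skipped labels = 18 × 39 + 2 × 1 = 704.
Non-drop label index = 704624 + 704 = 705328; at 30 labels/s that is 06:31:50:28, i.e. DF 06:31:50;28.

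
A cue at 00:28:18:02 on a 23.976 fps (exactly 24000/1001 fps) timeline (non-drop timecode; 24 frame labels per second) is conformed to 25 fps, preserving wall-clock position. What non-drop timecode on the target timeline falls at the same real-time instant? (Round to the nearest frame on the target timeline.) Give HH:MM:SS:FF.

Source frame index: (0×3600 + 28×60 + 18) × 24 + 2 = 40754.
Real time: 40754 / (24000/1001) = 20397377/12000 s.
Target frame: (20397377/12000) × (25) = 20397377/480 ≈ 42494.535 → 42495.
At 25 labels/s: frame 42495 → 00:28:19:20.

00:28:19:20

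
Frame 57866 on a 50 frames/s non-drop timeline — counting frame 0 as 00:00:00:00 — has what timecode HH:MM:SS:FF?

00:19:17:16

57866 ÷ 50 = 1157 full seconds, remainder 16 frames.
1157 s = 0 h 19 min 17 s.
Timecode: 00:19:17:16.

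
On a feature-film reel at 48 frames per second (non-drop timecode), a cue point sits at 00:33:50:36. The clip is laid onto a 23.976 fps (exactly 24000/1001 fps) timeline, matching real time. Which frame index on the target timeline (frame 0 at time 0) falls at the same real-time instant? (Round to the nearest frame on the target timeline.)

frame 48689

Source frame index: (0×3600 + 33×60 + 50) × 48 + 36 = 97476.
Real time: 97476 / (48) = 8123/4 s.
Target frame: (8123/4) × (24000/1001) = 48738000/1001 ≈ 48689.311 → 48689.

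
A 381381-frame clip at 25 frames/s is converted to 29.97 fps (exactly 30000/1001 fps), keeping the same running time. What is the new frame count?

457200 frames

Target frames = source frames × (target rate / source rate) = 381381 × (30000/1001)/(25) = 381381 × 1200/1001 = 457200.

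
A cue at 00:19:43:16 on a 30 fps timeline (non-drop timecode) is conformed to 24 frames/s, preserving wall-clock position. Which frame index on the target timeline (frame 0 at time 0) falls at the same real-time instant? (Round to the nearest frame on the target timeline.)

Source frame index: (0×3600 + 19×60 + 43) × 30 + 16 = 35506.
Real time: 35506 / (30) = 17753/15 s.
Target frame: (17753/15) × (24) = 142024/5 ≈ 28404.800 → 28405.

frame 28405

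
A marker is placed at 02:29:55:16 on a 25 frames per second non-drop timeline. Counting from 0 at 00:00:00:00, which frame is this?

Total seconds to the label: (2 × 3600 + 29 × 60 + 55) = 8995.
Frame index = 8995 × 25 + 16 = 224891.

frame 224891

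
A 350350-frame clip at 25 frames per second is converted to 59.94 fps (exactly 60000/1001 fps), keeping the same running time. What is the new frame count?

Target frames = source frames × (target rate / source rate) = 350350 × (60000/1001)/(25) = 350350 × 2400/1001 = 840000.

840000 frames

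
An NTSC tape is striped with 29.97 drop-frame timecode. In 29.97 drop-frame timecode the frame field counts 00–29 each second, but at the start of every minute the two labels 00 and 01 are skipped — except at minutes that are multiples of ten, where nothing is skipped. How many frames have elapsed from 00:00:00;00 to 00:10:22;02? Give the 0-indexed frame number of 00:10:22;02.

18644

As if non-drop at 30 labels/s: (0 × 3600 + 10 × 60 + 22) × 30 + 2 = 18662.
Minute boundaries passed: 10; those not divisible by 10: 10 − 1 = 9; dropped labels = 2 × 9 = 18.
Actual frame index = 18662 − 18 = 18644.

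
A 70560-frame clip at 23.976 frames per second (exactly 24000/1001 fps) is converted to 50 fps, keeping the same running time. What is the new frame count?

147147 frames

Target frames = source frames × (target rate / source rate) = 70560 × (50)/(24000/1001) = 70560 × 1001/480 = 147147.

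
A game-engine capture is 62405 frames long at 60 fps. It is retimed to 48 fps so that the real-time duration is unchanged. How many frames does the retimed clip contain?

49924 frames

Target frames = source frames × (target rate / source rate) = 62405 × (48)/(60) = 62405 × 4/5 = 49924.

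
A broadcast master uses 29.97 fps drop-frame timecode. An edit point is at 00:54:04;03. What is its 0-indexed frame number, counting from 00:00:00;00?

97225

As if non-drop at 30 labels/s: (0 × 3600 + 54 × 60 + 4) × 30 + 3 = 97323.
Minute boundaries passed: 54; those not divisible by 10: 54 − 5 = 49; dropped labels = 2 × 49 = 98.
Actual frame index = 97323 − 98 = 97225.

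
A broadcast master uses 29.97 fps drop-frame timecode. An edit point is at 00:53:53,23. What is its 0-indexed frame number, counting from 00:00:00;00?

96917

As if non-drop at 30 labels/s: (0 × 3600 + 53 × 60 + 53) × 30 + 23 = 97013.
Minute boundaries passed: 53; those not divisible by 10: 53 − 5 = 48; dropped labels = 2 × 48 = 96.
Actual frame index = 97013 − 96 = 96917.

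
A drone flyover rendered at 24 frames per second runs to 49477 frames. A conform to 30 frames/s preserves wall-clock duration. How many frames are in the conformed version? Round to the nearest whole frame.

61846 frames

Frames at target rate = 49477 × (30) / (24) = 247385/4 ≈ 61846.250.
Nearest whole frame: 61846.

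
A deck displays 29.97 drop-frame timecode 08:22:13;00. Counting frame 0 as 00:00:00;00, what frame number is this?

As if non-drop at 30 labels/s: (8 × 3600 + 22 × 60 + 13) × 30 + 0 = 903990.
Minute boundaries passed: 502; those not divisible by 10: 502 − 50 = 452; dropped labels = 2 × 452 = 904.
Actual frame index = 903990 − 904 = 903086.

903086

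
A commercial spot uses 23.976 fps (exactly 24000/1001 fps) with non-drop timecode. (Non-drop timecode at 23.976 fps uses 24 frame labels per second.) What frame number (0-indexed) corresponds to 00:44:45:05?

frame 64445

Total seconds to the label: (0 × 3600 + 44 × 60 + 45) = 2685.
Frame index = 2685 × 24 + 5 = 64445.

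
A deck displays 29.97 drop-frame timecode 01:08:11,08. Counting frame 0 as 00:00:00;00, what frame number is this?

122614

As if non-drop at 30 labels/s: (1 × 3600 + 8 × 60 + 11) × 30 + 8 = 122738.
Minute boundaries passed: 68; those not divisible by 10: 68 − 6 = 62; dropped labels = 2 × 62 = 124.
Actual frame index = 122738 − 124 = 122614.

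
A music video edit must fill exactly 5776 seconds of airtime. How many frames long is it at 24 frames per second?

138624 frames

Frames = 5776 × 24 = 138624.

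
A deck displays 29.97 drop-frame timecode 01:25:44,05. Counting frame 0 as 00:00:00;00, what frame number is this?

As if non-drop at 30 labels/s: (1 × 3600 + 25 × 60 + 44) × 30 + 5 = 154325.
Minute boundaries passed: 85; those not divisible by 10: 85 − 8 = 77; dropped labels = 2 × 77 = 154.
Actual frame index = 154325 − 154 = 154171.

154171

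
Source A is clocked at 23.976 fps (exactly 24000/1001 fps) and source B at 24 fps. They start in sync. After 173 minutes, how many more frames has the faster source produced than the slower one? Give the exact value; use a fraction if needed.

173 min = 10380 s.
A emits 24000/1001 × 10380 = 249120000/1001 frames; B emits 24 × 10380 = 249120.
Difference = 249120/1001 frames (≈ 248.8711); B is ahead of A.

249120/1001 frames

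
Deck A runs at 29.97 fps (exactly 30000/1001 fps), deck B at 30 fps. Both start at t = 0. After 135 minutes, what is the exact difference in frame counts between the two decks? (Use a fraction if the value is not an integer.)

135 min = 8100 s.
A emits 30000/1001 × 8100 = 243000000/1001 frames; B emits 30 × 8100 = 243000.
Difference = 243000/1001 frames (≈ 242.7572); B is ahead of A.

243000/1001 frames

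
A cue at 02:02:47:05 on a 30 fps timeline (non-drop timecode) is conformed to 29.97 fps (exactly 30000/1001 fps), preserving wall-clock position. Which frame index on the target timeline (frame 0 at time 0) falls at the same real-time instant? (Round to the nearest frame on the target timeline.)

Source frame index: (2×3600 + 2×60 + 47) × 30 + 5 = 221015.
Real time: 221015 / (30) = 44203/6 s.
Target frame: (44203/6) × (30000/1001) = 221015000/1001 ≈ 220794.206 → 220794.

frame 220794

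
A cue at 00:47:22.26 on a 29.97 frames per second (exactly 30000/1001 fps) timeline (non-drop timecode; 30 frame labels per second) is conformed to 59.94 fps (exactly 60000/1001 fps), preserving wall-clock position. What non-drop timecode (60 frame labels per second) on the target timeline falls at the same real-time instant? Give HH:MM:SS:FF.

00:47:22:52

Source frame index: (0×3600 + 47×60 + 22) × 30 + 26 = 85286.
Real time: 85286 / (30000/1001) = 42685643/15000 s.
Target frame: (42685643/15000) × (60000/1001) = 170572.
At 60 labels/s: frame 170572 → 00:47:22:52.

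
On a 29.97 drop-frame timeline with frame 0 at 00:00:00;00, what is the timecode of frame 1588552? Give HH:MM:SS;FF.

Ten DF minutes hold 17982 frames, so frame 1588552 lies in block 88 (frames 1582416–1600397) with 6136 frames into that block.
The block's first minute is 1800 frames and the rest 1798 each; 6136 frames reaches minute 3, so 88 × 18 + 3 × 2 = 1590 labels have been skipped so far.
Adding those back, label number 1588552 + 1590 = 1590142 at 30 labels/s is 53004 s + 22 f = 14 h 43 min 24 s frame 22, i.e. 14:43:24;22.

14:43:24;22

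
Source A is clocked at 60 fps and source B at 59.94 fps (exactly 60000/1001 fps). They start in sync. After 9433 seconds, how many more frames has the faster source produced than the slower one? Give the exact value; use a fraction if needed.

A emits 60 × 9433 = 565980 frames; B emits 60000/1001 × 9433 = 565980000/1001.
Difference = 565980/1001 frames (≈ 565.4146); B is behind A.

565980/1001 frames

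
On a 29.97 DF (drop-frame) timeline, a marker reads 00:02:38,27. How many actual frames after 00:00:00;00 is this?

As if non-drop at 30 labels/s: (0 × 3600 + 2 × 60 + 38) × 30 + 27 = 4767.
Minute boundaries passed: 2; those not divisible by 10: 2 − 0 = 2; dropped labels = 2 × 2 = 4.
Actual frame index = 4767 − 4 = 4763.

4763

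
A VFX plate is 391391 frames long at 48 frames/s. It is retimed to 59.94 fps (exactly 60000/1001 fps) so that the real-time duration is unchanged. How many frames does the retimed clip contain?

488750 frames

Target frames = source frames × (target rate / source rate) = 391391 × (60000/1001)/(48) = 391391 × 1250/1001 = 488750.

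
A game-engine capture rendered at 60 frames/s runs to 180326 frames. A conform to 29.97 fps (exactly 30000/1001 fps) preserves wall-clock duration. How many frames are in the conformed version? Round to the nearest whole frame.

90073 frames

Frames at target rate = 180326 × (30000/1001) / (60) = 90163000/1001 ≈ 90072.927.
Nearest whole frame: 90073.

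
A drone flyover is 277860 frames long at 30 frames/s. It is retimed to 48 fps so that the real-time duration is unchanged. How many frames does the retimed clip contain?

Target frames = source frames × (target rate / source rate) = 277860 × (48)/(30) = 277860 × 8/5 = 444576.

444576 frames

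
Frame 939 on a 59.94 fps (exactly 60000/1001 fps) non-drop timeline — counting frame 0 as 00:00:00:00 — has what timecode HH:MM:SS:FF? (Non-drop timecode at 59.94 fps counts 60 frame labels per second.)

00:00:15:39

939 ÷ 60 = 15 full seconds, remainder 39 frames.
15 s = 0 h 0 min 15 s.
Timecode: 00:00:15:39.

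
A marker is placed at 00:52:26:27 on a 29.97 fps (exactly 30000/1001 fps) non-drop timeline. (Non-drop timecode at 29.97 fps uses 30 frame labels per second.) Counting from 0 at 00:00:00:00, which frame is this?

Total seconds to the label: (0 × 3600 + 52 × 60 + 26) = 3146.
Frame index = 3146 × 30 + 27 = 94407.

94407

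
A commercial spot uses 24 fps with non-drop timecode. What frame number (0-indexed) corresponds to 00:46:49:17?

Total seconds to the label: (0 × 3600 + 46 × 60 + 49) = 2809.
Frame index = 2809 × 24 + 17 = 67433.

frame 67433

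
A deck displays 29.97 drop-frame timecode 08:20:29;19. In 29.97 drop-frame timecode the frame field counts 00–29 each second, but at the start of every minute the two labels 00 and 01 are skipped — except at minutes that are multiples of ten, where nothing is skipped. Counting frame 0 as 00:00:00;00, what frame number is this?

As if non-drop at 30 labels/s: (8 × 3600 + 20 × 60 + 29) × 30 + 19 = 900889.
Minute boundaries passed: 500; those not divisible by 10: 500 − 50 = 450; dropped labels = 2 × 450 = 900.
Actual frame index = 900889 − 900 = 899989.

899989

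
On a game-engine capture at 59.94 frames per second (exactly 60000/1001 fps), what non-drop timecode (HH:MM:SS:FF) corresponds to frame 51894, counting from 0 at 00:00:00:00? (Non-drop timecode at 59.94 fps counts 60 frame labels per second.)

00:14:24:54

51894 ÷ 60 = 864 full seconds, remainder 54 frames.
864 s = 0 h 14 min 24 s.
Timecode: 00:14:24:54.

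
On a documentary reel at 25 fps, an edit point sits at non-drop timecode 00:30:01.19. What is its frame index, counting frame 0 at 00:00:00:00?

Total seconds to the label: (0 × 3600 + 30 × 60 + 1) = 1801.
Frame index = 1801 × 25 + 19 = 45044.

frame 45044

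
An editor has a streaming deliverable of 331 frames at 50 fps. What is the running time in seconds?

Running time = 331 / (50) = 6.62 s.

6.62 seconds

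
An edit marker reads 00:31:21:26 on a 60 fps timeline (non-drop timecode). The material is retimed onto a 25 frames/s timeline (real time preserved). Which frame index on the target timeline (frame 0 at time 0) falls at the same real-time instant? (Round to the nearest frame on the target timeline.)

Source frame index: (0×3600 + 31×60 + 21) × 60 + 26 = 112886.
Real time: 112886 / (60) = 56443/30 s.
Target frame: (56443/30) × (25) = 282215/6 ≈ 47035.833 → 47036.

frame 47036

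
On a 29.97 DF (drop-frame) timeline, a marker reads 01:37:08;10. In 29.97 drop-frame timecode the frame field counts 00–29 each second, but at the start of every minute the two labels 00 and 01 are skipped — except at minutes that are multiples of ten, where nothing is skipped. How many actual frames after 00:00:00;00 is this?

As if non-drop at 30 labels/s: (1 × 3600 + 37 × 60 + 8) × 30 + 10 = 174850.
Minute boundaries passed: 97; those not divisible by 10: 97 − 9 = 88; dropped labels = 2 × 88 = 176.
Actual frame index = 174850 − 176 = 174674.

174674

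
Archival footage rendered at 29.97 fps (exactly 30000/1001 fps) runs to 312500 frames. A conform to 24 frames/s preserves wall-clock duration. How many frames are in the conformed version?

250250 frames

Target frames = source frames × (target rate / source rate) = 312500 × (24)/(30000/1001) = 312500 × 1001/1250 = 250250.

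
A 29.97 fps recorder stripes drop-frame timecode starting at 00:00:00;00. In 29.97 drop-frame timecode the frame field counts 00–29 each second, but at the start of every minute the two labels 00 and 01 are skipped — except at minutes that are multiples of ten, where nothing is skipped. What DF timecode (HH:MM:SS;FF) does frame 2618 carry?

00:01:27;10

Each 10-minute DF block holds 10 × 60 × 30 − 9 × 2 = 17982 frames. 2618 ÷ 17982 → 0 full blocks, remainder 2618.
Within the partial block the first minute is 1800 frames and each further minute 1798, so 1 further minute boundary passed. Total skipped labels = 18 × 0 + 2 × 1 = 2.
Non-drop label index = 2618 + 2 = 2620; at 30 labels/s that is 00:01:27:10, i.e. DF 00:01:27;10.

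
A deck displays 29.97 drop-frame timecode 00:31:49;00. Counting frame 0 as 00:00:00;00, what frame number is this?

57214

Complete 10-minute blocks: 3, each 17982 frames → 53946.
Remaining 1 whole minute in the current block: 1800 + 0 × 1798 = 1800 frames.
Within the current minute: 49 × 30 + 0 − 2 = 1468 (labels ;00/;01 skipped at this minute). Total = 53946 + 1800 + 1468 = 57214.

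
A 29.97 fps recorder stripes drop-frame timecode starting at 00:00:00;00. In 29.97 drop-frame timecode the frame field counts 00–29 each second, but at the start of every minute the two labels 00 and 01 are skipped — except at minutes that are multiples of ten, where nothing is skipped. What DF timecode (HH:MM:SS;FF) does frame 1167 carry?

00:00:38;27

Ten DF minutes hold 17982 frames, so frame 1167 lies in block 0 (frames 0–17981) with 1167 frames into that block.
The block's first minute is 1800 frames and the rest 1798 each; 1167 frames reaches minute 0, so 0 × 18 + 0 × 2 = 0 labels have been skipped so far.
Adding those back, label number 1167 + 0 = 1167 at 30 labels/s is 38 s + 27 f = 0 h 0 min 38 s frame 27, i.e. 00:00:38;27.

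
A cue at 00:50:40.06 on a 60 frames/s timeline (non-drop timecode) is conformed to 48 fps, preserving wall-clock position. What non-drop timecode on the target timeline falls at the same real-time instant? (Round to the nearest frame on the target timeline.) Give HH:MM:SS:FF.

00:50:40:05

Source frame index: (0×3600 + 50×60 + 40) × 60 + 6 = 182406.
Real time: 182406 / (60) = 30401/10 s.
Target frame: (30401/10) × (48) = 729624/5 ≈ 145924.800 → 145925.
At 48 labels/s: frame 145925 → 00:50:40:05.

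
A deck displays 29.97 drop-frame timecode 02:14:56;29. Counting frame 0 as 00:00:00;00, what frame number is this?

As if non-drop at 30 labels/s: (2 × 3600 + 14 × 60 + 56) × 30 + 29 = 242909.
Minute boundaries passed: 134; those not divisible by 10: 134 − 13 = 121; dropped labels = 2 × 121 = 242.
Actual frame index = 242909 − 242 = 242667.

242667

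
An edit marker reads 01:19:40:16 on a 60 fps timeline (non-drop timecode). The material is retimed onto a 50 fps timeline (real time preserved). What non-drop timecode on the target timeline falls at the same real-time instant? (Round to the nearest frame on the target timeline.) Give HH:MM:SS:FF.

Source frame index: (1×3600 + 19×60 + 40) × 60 + 16 = 286816.
Real time: 286816 / (60) = 71704/15 s.
Target frame: (71704/15) × (50) = 717040/3 ≈ 239013.333 → 239013.
At 50 labels/s: frame 239013 → 01:19:40:13.

01:19:40:13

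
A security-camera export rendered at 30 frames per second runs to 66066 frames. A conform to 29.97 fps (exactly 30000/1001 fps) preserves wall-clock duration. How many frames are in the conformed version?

Target frames = source frames × (target rate / source rate) = 66066 × (30000/1001)/(30) = 66066 × 1000/1001 = 66000.

66000 frames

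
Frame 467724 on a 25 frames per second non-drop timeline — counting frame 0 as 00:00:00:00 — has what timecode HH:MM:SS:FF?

05:11:48:24

467724 ÷ 25 = 18708 full seconds, remainder 24 frames.
18708 s = 5 h 11 min 48 s.
Timecode: 05:11:48:24.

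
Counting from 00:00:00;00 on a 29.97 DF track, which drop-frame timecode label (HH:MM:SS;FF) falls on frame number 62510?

00:34:45;22

Each 10-minute DF block holds 10 × 60 × 30 − 9 × 2 = 17982 frames. 62510 ÷ 17982 → 3 full blocks, remainder 8564.
Within the partial block the first minute is 1800 frames and each further minute 1798, so 4 further minute boundaries passed. Total skipped labels = 18 × 3 + 2 × 4 = 62.
Non-drop label index = 62510 + 62 = 62572; at 30 labels/s that is 00:34:45:22, i.e. DF 00:34:45;22.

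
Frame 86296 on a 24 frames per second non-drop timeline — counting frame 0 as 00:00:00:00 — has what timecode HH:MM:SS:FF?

86296 ÷ 24 = 3595 full seconds, remainder 16 frames.
3595 s = 0 h 59 min 55 s.
Timecode: 00:59:55:16.

00:59:55:16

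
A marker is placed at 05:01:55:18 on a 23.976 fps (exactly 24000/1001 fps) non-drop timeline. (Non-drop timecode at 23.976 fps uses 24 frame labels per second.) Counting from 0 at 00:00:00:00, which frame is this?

434778

Total seconds to the label: (5 × 3600 + 1 × 60 + 55) = 18115.
Frame index = 18115 × 24 + 18 = 434778.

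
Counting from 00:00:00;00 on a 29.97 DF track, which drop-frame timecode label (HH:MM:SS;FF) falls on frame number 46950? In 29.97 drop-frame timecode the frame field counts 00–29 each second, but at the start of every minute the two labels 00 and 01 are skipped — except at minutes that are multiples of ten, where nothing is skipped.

00:26:06;18

Ten DF minutes hold 17982 frames, so frame 46950 lies in block 2 (frames 35964–53945) with 10986 frames into that block.
The block's first minute is 1800 frames and the rest 1798 each; 10986 frames reaches minute 6, so 2 × 18 + 6 × 2 = 48 labels have been skipped so far.
Adding those back, label number 46950 + 48 = 46998 at 30 labels/s is 1566 s + 18 f = 0 h 26 min 6 s frame 18, i.e. 00:26:06;18.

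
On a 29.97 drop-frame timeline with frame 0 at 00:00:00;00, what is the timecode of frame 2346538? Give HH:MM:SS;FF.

Each 10-minute DF block holds 10 × 60 × 30 − 9 × 2 = 17982 frames. 2346538 ÷ 17982 → 130 full blocks, remainder 8878.
Within the partial block the first minute is 1800 frames and each further minute 1798, so 4 further minute boundaries passed. Total skipped labels = 18 × 130 + 2 × 4 = 2348.
Non-drop label index = 2346538 + 2348 = 2348886; at 30 labels/s that is 21:44:56:06, i.e. DF 21:44:56;06.

21:44:56;06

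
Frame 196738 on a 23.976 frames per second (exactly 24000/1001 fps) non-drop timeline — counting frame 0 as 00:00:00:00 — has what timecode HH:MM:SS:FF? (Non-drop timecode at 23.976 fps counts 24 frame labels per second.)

02:16:37:10

196738 ÷ 24 = 8197 full seconds, remainder 10 frames.
8197 s = 2 h 16 min 37 s.
Timecode: 02:16:37:10.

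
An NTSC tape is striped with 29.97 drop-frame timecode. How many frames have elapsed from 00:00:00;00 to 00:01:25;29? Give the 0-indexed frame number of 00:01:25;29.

2577

As if non-drop at 30 labels/s: (0 × 3600 + 1 × 60 + 25) × 30 + 29 = 2579.
Minute boundaries passed: 1; those not divisible by 10: 1 − 0 = 1; dropped labels = 2 × 1 = 2.
Actual frame index = 2579 − 2 = 2577.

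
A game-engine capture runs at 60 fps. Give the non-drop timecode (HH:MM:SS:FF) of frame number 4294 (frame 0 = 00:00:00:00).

00:01:11:34

4294 ÷ 60 = 71 full seconds, remainder 34 frames.
71 s = 0 h 1 min 11 s.
Timecode: 00:01:11:34.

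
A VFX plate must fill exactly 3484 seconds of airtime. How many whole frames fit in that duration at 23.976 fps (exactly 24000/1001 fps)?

83532 frames

Frames = 3484 × 24000/1001 = 6432000/77 ≈ 83532.4675.
Complete frames: 83532.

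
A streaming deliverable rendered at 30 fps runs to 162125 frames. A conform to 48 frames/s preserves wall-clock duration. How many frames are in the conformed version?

259400 frames

Target frames = source frames × (target rate / source rate) = 162125 × (48)/(30) = 162125 × 8/5 = 259400.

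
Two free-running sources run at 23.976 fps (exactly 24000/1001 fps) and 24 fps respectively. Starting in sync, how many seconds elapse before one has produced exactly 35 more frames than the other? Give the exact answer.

The gap grows by |24 − 24000/1001| = 24/1001 frames per second.
Time for a 35-frame gap: 35 ÷ (24/1001) = 35035/24 s.

35035/24 seconds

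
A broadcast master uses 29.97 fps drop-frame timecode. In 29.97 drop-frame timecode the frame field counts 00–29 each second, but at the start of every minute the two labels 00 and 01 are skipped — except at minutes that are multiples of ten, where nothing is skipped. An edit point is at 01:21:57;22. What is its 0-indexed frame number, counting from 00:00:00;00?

Complete 10-minute blocks: 8, each 17982 frames → 143856.
Remaining 1 whole minute in the current block: 1800 + 0 × 1798 = 1800 frames.
Within the current minute: 57 × 30 + 22 − 2 = 1730 (labels ;00/;01 skipped at this minute). Total = 143856 + 1800 + 1730 = 147386.

147386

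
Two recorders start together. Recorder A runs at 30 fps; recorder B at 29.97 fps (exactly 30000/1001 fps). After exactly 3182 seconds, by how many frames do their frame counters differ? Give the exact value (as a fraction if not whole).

95460/1001 frames

A emits 30 × 3182 = 95460 frames; B emits 30000/1001 × 3182 = 95460000/1001.
Difference = 95460/1001 frames (≈ 95.3646); B is behind A.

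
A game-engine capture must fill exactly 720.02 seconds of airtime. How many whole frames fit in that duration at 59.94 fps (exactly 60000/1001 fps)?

Frames = 720.02 × 60000/1001 = 6171600/143 ≈ 43158.0420.
Complete frames: 43158.

43158 frames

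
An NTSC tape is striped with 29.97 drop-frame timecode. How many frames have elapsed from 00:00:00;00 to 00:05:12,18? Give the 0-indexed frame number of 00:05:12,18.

9368

Complete 10-minute blocks: 0, each 17982 frames → 0.
Remaining 5 whole minutes in the current block: 1800 + 4 × 1798 = 8992 frames.
Within the current minute: 12 × 30 + 18 − 2 = 376 (labels ;00/;01 skipped at this minute). Total = 0 + 8992 + 376 = 9368.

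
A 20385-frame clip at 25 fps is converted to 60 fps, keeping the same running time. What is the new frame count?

48924 frames

Target frames = source frames × (target rate / source rate) = 20385 × (60)/(25) = 20385 × 12/5 = 48924.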